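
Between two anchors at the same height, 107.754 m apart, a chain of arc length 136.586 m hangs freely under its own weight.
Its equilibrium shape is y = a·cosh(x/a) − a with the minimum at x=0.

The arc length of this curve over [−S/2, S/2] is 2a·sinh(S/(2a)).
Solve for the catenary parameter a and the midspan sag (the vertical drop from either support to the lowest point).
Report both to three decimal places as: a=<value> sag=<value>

seed: a₀ = √(S³/(24(L−S))) = √(107.754³/(24·28.832)) = 42.521355
iter 1: u=1.267057  f(a)=+2.405e+00  f'(a)=-1.587e+00  a ← 42.521355 − (+2.405e+00/-1.587e+00) = 44.036997
iter 2: u=1.223449  f(a)=+1.346e-01  f'(a)=-1.414e+00  a ← 44.036997 − (+1.346e-01/-1.414e+00) = 44.132185
iter 3: u=1.220810  f(a)=+4.766e-04  f'(a)=-1.404e+00  a ← 44.132185 − (+4.766e-04/-1.404e+00) = 44.132525
iter 4: u=1.220800  f(a)=+6.024e-09  f'(a)=-1.404e+00  a ← 44.132525 − (+6.024e-09/-1.404e+00) = 44.132525
iter 5: u=1.220800  f(a)=-2.842e-14  f'(a)=-1.404e+00  a ← 44.132525 − (-2.842e-14/-1.404e+00) = 44.132525
converged: |Δa| < 1e-12 after 5 iterations
sag = a·(cosh(S/(2a)) − 1) = 44.132525·(cosh(1.220800) − 1) = 37.179305
T_max/T_min = cosh(S/(2a)) = 1.842447

a=44.133 sag=37.179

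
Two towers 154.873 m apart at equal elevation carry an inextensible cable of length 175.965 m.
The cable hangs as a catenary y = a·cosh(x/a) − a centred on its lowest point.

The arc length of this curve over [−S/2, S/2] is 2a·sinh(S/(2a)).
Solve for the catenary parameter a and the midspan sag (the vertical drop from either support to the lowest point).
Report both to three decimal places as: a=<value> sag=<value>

seed: a₀ = √(S³/(24(L−S))) = √(154.873³/(24·21.092)) = 85.664141
iter 1: u=0.903955  f(a)=+8.787e-01  f'(a)=-5.339e-01  a ← 85.664141 − (+8.787e-01/-5.339e-01) = 87.310074
iter 2: u=0.886914  f(a)=+2.596e-02  f'(a)=-5.027e-01  a ← 87.310074 − (+2.596e-02/-5.027e-01) = 87.361720
iter 3: u=0.886389  f(a)=+2.420e-05  f'(a)=-5.018e-01  a ← 87.361720 − (+2.420e-05/-5.018e-01) = 87.361769
iter 4: u=0.886389  f(a)=+2.109e-11  f'(a)=-5.018e-01  a ← 87.361769 − (+2.109e-11/-5.018e-01) = 87.361769
converged: |Δa| < 1e-12 after 4 iterations
sag = a·(cosh(S/(2a)) − 1) = 87.361769·(cosh(0.886389) − 1) = 36.626130
T_max/T_min = cosh(S/(2a)) = 1.419247

a=87.362 sag=36.626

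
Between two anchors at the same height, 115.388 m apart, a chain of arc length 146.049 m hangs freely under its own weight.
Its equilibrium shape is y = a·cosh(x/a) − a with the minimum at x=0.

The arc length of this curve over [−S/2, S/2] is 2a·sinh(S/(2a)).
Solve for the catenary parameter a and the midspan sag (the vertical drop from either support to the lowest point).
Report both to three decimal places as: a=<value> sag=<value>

seed: a₀ = √(S³/(24(L−S))) = √(115.388³/(24·30.661)) = 45.692213
iter 1: u=1.262666  f(a)=+2.539e+00  f'(a)=-1.569e+00  a ← 45.692213 − (+2.539e+00/-1.569e+00) = 47.310898
iter 2: u=1.219465  f(a)=+1.412e-01  f'(a)=-1.399e+00  a ← 47.310898 − (+1.412e-01/-1.399e+00) = 47.411830
iter 3: u=1.216869  f(a)=+4.932e-04  f'(a)=-1.389e+00  a ← 47.411830 − (+4.932e-04/-1.389e+00) = 47.412185
iter 4: u=1.216860  f(a)=+6.065e-09  f'(a)=-1.389e+00  a ← 47.412185 − (+6.065e-09/-1.389e+00) = 47.412185
iter 5: u=1.216860  f(a)=+0.000e+00  f'(a)=-1.389e+00  a ← 47.412185 − (+0.000e+00/-1.389e+00) = 47.412185
converged: |Δa| < 1e-12 after 5 iterations
sag = a·(cosh(S/(2a)) − 1) = 47.412185·(cosh(1.216860) − 1) = 39.653841
T_max/T_min = cosh(S/(2a)) = 1.836364

a=47.412 sag=39.654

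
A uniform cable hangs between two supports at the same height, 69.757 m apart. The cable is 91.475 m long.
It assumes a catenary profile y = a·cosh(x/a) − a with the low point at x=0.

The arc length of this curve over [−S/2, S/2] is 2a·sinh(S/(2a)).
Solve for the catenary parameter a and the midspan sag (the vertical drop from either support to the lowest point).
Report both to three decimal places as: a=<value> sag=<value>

a=26.635 sag=26.293

seed: a₀ = √(S³/(24(L−S))) = √(69.757³/(24·21.718)) = 25.519147
iter 1: u=1.366758  f(a)=+2.121e+00  f'(a)=-2.042e+00  a ← 25.519147 − (+2.121e+00/-2.042e+00) = 26.557874
iter 2: u=1.313302  f(a)=+1.364e-01  f'(a)=-1.787e+00  a ← 26.557874 − (+1.364e-01/-1.787e+00) = 26.634188
iter 3: u=1.309539  f(a)=+6.495e-04  f'(a)=-1.770e+00  a ← 26.634188 − (+6.495e-04/-1.770e+00) = 26.634555
iter 4: u=1.309521  f(a)=+1.489e-08  f'(a)=-1.770e+00  a ← 26.634555 − (+1.489e-08/-1.770e+00) = 26.634555
iter 5: u=1.309521  f(a)=+0.000e+00  f'(a)=-1.770e+00  a ← 26.634555 − (+0.000e+00/-1.770e+00) = 26.634555
converged: |Δa| < 1e-12 after 5 iterations
sag = a·(cosh(S/(2a)) − 1) = 26.634555·(cosh(1.309521) − 1) = 26.292928
T_max/T_min = cosh(S/(2a)) = 1.987174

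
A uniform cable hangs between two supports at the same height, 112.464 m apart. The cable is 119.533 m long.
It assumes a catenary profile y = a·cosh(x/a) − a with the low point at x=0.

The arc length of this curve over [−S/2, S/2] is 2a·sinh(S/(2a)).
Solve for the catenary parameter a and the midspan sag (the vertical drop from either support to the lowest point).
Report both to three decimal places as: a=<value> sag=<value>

seed: a₀ = √(S³/(24(L−S))) = √(112.464³/(24·7.069)) = 91.566302
iter 1: u=0.614112  f(a)=+1.345e-01  f'(a)=-1.603e-01  a ← 91.566302 − (+1.345e-01/-1.603e-01) = 92.405342
iter 2: u=0.608536  f(a)=+1.871e-03  f'(a)=-1.559e-01  a ← 92.405342 − (+1.871e-03/-1.559e-01) = 92.417346
iter 3: u=0.608457  f(a)=+3.734e-07  f'(a)=-1.558e-01  a ← 92.417346 − (+3.734e-07/-1.558e-01) = 92.417349
iter 4: u=0.608457  f(a)=+2.842e-14  f'(a)=-1.558e-01  a ← 92.417349 − (+2.842e-14/-1.558e-01) = 92.417349
converged: |Δa| < 1e-12 after 4 iterations
sag = a·(cosh(S/(2a)) − 1) = 92.417349·(cosh(0.608457) − 1) = 17.641730
T_max/T_min = cosh(S/(2a)) = 1.190892

a=92.417 sag=17.642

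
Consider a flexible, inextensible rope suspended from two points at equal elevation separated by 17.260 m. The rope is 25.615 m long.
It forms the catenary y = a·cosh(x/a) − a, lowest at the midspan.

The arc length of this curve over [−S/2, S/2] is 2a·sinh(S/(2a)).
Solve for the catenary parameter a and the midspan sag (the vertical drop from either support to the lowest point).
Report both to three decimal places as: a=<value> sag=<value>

a=5.397 sag=8.501

seed: a₀ = √(S³/(24(L−S))) = √(17.260³/(24·8.355)) = 5.063868
iter 1: u=1.704231  f(a)=+1.301e+00  f'(a)=-4.363e+00  a ← 5.063868 − (+1.301e+00/-4.363e+00) = 5.361973
iter 2: u=1.609482  f(a)=+1.237e-01  f'(a)=-3.569e+00  a ← 5.361973 − (+1.237e-01/-3.569e+00) = 5.396630
iter 3: u=1.599146  f(a)=+1.379e-03  f'(a)=-3.490e+00  a ← 5.396630 − (+1.379e-03/-3.490e+00) = 5.397025
iter 4: u=1.599029  f(a)=+1.754e-07  f'(a)=-3.489e+00  a ← 5.397025 − (+1.754e-07/-3.489e+00) = 5.397025
iter 5: u=1.599029  f(a)=+1.421e-14  f'(a)=-3.489e+00  a ← 5.397025 − (+1.421e-14/-3.489e+00) = 5.397025
converged: |Δa| < 1e-12 after 5 iterations
sag = a·(cosh(S/(2a)) − 1) = 5.397025·(cosh(1.599029) − 1) = 8.501174
T_max/T_min = cosh(S/(2a)) = 2.575159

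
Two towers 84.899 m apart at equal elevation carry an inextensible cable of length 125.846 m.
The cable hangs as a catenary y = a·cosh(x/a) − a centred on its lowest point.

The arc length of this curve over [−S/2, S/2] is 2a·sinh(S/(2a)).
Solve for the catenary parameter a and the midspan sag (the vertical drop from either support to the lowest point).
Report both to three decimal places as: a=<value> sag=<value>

seed: a₀ = √(S³/(24(L−S))) = √(84.899³/(24·40.947)) = 24.953829
iter 1: u=1.701122  f(a)=+6.350e+00  f'(a)=-4.335e+00  a ← 24.953829 − (+6.350e+00/-4.335e+00) = 26.418547
iter 2: u=1.606807  f(a)=+6.020e-01  f'(a)=-3.549e+00  a ← 26.418547 − (+6.020e-01/-3.549e+00) = 26.588184
iter 3: u=1.596555  f(a)=+6.663e-03  f'(a)=-3.471e+00  a ← 26.588184 − (+6.663e-03/-3.471e+00) = 26.590103
iter 4: u=1.596440  f(a)=+8.361e-07  f'(a)=-3.470e+00  a ← 26.590103 − (+8.361e-07/-3.470e+00) = 26.590104
iter 5: u=1.596440  f(a)=+1.421e-14  f'(a)=-3.470e+00  a ← 26.590104 − (+1.421e-14/-3.470e+00) = 26.590104
converged: |Δa| < 1e-12 after 5 iterations
sag = a·(cosh(S/(2a)) − 1) = 26.590104·(cosh(1.596440) − 1) = 41.720492
T_max/T_min = cosh(S/(2a)) = 2.569023

a=26.590 sag=41.720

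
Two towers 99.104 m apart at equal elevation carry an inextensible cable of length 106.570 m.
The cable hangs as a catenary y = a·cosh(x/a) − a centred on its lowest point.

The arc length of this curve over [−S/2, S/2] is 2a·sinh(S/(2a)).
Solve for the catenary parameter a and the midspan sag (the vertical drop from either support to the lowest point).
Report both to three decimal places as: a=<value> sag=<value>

a=74.522 sag=17.090

seed: a₀ = √(S³/(24(L−S))) = √(99.104³/(24·7.466)) = 73.703339
iter 1: u=0.672317  f(a)=+1.706e-01  f'(a)=-2.119e-01  a ← 73.703339 − (+1.706e-01/-2.119e-01) = 74.508250
iter 2: u=0.665054  f(a)=+2.834e-03  f'(a)=-2.049e-01  a ← 74.508250 − (+2.834e-03/-2.049e-01) = 74.522082
iter 3: u=0.664930  f(a)=+8.121e-07  f'(a)=-2.048e-01  a ← 74.522082 − (+8.121e-07/-2.048e-01) = 74.522086
iter 4: u=0.664930  f(a)=+7.105e-14  f'(a)=-2.048e-01  a ← 74.522086 − (+7.105e-14/-2.048e-01) = 74.522086
converged: |Δa| < 1e-12 after 4 iterations
sag = a·(cosh(S/(2a)) − 1) = 74.522086·(cosh(0.664930) − 1) = 17.090318
T_max/T_min = cosh(S/(2a)) = 1.229332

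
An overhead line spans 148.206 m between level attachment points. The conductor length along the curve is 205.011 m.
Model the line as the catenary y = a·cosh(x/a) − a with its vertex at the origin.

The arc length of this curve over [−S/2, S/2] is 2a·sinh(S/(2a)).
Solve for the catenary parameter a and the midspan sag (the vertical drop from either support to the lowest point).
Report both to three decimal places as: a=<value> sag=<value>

a=51.459 sag=63.238

seed: a₀ = √(S³/(24(L−S))) = √(148.206³/(24·56.805)) = 48.865211
iter 1: u=1.516478  f(a)=+6.901e+00  f'(a)=-2.905e+00  a ← 48.865211 − (+6.901e+00/-2.905e+00) = 51.240398
iter 2: u=1.446183  f(a)=+5.351e-01  f'(a)=-2.471e+00  a ← 51.240398 − (+5.351e-01/-2.471e+00) = 51.456947
iter 3: u=1.440097  f(a)=+3.814e-03  f'(a)=-2.436e+00  a ← 51.456947 − (+3.814e-03/-2.436e+00) = 51.458513
iter 4: u=1.440053  f(a)=+1.969e-07  f'(a)=-2.436e+00  a ← 51.458513 − (+1.969e-07/-2.436e+00) = 51.458513
iter 5: u=1.440053  f(a)=+5.684e-14  f'(a)=-2.436e+00  a ← 51.458513 − (+5.684e-14/-2.436e+00) = 51.458513
converged: |Δa| < 1e-12 after 5 iterations
sag = a·(cosh(S/(2a)) − 1) = 51.458513·(cosh(1.440053) − 1) = 63.238288
T_max/T_min = cosh(S/(2a)) = 2.228918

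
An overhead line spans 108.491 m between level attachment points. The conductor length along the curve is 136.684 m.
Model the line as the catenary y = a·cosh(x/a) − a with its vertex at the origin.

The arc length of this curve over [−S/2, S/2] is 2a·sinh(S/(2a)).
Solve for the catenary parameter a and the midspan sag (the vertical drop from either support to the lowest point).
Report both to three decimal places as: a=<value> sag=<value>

a=45.044 sag=36.807

seed: a₀ = √(S³/(24(L−S))) = √(108.491³/(24·28.193)) = 43.442449
iter 1: u=1.248675  f(a)=+2.281e+00  f'(a)=-1.512e+00  a ← 43.442449 − (+2.281e+00/-1.512e+00) = 44.951322
iter 2: u=1.206761  f(a)=+1.242e-01  f'(a)=-1.351e+00  a ← 44.951322 − (+1.242e-01/-1.351e+00) = 45.043264
iter 3: u=1.204298  f(a)=+4.155e-04  f'(a)=-1.342e+00  a ← 45.043264 − (+4.155e-04/-1.342e+00) = 45.043574
iter 4: u=1.204289  f(a)=+4.681e-09  f'(a)=-1.342e+00  a ← 45.043574 − (+4.681e-09/-1.342e+00) = 45.043574
iter 5: u=1.204289  f(a)=+0.000e+00  f'(a)=-1.342e+00  a ← 45.043574 − (+0.000e+00/-1.342e+00) = 45.043574
converged: |Δa| < 1e-12 after 5 iterations
sag = a·(cosh(S/(2a)) − 1) = 45.043574·(cosh(1.204289) − 1) = 36.807220
T_max/T_min = cosh(S/(2a)) = 1.817147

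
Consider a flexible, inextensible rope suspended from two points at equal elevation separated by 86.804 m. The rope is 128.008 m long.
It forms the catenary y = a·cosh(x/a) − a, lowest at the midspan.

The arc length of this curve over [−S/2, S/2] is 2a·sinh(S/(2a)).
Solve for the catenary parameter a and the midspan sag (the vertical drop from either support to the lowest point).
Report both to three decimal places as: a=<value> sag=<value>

a=27.380 sag=42.235

seed: a₀ = √(S³/(24(L−S))) = √(86.804³/(24·41.204)) = 25.717829
iter 1: u=1.687623  f(a)=+6.282e+00  f'(a)=-4.215e+00  a ← 25.717829 − (+6.282e+00/-4.215e+00) = 27.208201
iter 2: u=1.595181  f(a)=+5.874e-01  f'(a)=-3.460e+00  a ← 27.208201 − (+5.874e-01/-3.460e+00) = 27.377967
iter 3: u=1.585289  f(a)=+6.308e-03  f'(a)=-3.386e+00  a ← 27.377967 − (+6.308e-03/-3.386e+00) = 27.379830
iter 4: u=1.585182  f(a)=+7.445e-07  f'(a)=-3.386e+00  a ← 27.379830 − (+7.445e-07/-3.386e+00) = 27.379830
iter 5: u=1.585181  f(a)=+0.000e+00  f'(a)=-3.386e+00  a ← 27.379830 − (+0.000e+00/-3.386e+00) = 27.379830
converged: |Δa| < 1e-12 after 5 iterations
sag = a·(cosh(S/(2a)) − 1) = 27.379830·(cosh(1.585181) − 1) = 42.234587
T_max/T_min = cosh(S/(2a)) = 2.542544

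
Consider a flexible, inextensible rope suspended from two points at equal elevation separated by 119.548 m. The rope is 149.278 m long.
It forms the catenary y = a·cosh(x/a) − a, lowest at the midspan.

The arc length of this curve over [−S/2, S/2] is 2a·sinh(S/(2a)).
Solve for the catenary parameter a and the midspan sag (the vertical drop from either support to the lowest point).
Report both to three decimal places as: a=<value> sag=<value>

seed: a₀ = √(S³/(24(L−S))) = √(119.548³/(24·29.730)) = 48.933964
iter 1: u=1.221524  f(a)=+2.298e+00  f'(a)=-1.406e+00  a ← 48.933964 − (+2.298e+00/-1.406e+00) = 50.568332
iter 2: u=1.182044  f(a)=+1.202e-01  f'(a)=-1.263e+00  a ← 50.568332 − (+1.202e-01/-1.263e+00) = 50.663499
iter 3: u=1.179824  f(a)=+3.686e-04  f'(a)=-1.255e+00  a ← 50.663499 − (+3.686e-04/-1.255e+00) = 50.663793
iter 4: u=1.179817  f(a)=+3.492e-09  f'(a)=-1.255e+00  a ← 50.663793 − (+3.492e-09/-1.255e+00) = 50.663793
iter 5: u=1.179817  f(a)=+0.000e+00  f'(a)=-1.255e+00  a ← 50.663793 − (+0.000e+00/-1.255e+00) = 50.663793
converged: |Δa| < 1e-12 after 5 iterations
sag = a·(cosh(S/(2a)) − 1) = 50.663793·(cosh(1.179817) − 1) = 39.545964
T_max/T_min = cosh(S/(2a)) = 1.780557

a=50.664 sag=39.546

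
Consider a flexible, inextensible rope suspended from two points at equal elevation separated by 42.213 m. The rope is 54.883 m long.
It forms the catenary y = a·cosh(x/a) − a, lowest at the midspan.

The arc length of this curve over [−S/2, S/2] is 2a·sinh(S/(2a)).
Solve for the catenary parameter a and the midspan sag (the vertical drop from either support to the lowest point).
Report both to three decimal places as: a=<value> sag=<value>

seed: a₀ = √(S³/(24(L−S))) = √(42.213³/(24·12.670)) = 15.728069
iter 1: u=1.341964  f(a)=+1.191e+00  f'(a)=-1.921e+00  a ← 15.728069 − (+1.191e+00/-1.921e+00) = 16.348202
iter 2: u=1.291059  f(a)=+7.406e-02  f'(a)=-1.688e+00  a ← 16.348202 − (+7.406e-02/-1.688e+00) = 16.392065
iter 3: u=1.287605  f(a)=+3.284e-04  f'(a)=-1.674e+00  a ← 16.392065 − (+3.284e-04/-1.674e+00) = 16.392262
iter 4: u=1.287589  f(a)=+6.520e-09  f'(a)=-1.673e+00  a ← 16.392262 − (+6.520e-09/-1.673e+00) = 16.392262
iter 5: u=1.287589  f(a)=-7.105e-15  f'(a)=-1.673e+00  a ← 16.392262 − (-7.105e-15/-1.673e+00) = 16.392262
converged: |Δa| < 1e-12 after 5 iterations
sag = a·(cosh(S/(2a)) − 1) = 16.392262·(cosh(1.287589) − 1) = 15.572440
T_max/T_min = cosh(S/(2a)) = 1.949987

a=16.392 sag=15.572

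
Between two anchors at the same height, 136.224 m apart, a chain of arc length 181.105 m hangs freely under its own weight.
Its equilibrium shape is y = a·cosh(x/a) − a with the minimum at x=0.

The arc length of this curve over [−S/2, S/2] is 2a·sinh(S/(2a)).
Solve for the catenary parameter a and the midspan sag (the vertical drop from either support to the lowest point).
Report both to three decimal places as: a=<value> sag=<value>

a=50.677 sag=53.091

seed: a₀ = √(S³/(24(L−S))) = √(136.224³/(24·44.881)) = 48.444398
iter 1: u=1.405983  f(a)=+4.651e+00  f'(a)=-2.246e+00  a ← 48.444398 − (+4.651e+00/-2.246e+00) = 50.515036
iter 2: u=1.348351  f(a)=+3.148e-01  f'(a)=-1.951e+00  a ← 50.515036 − (+3.148e-01/-1.951e+00) = 50.676359
iter 3: u=1.344059  f(a)=+1.674e-03  f'(a)=-1.931e+00  a ← 50.676359 − (+1.674e-03/-1.931e+00) = 50.677226
iter 4: u=1.344036  f(a)=+4.788e-08  f'(a)=-1.931e+00  a ← 50.677226 − (+4.788e-08/-1.931e+00) = 50.677226
iter 5: u=1.344036  f(a)=-2.842e-14  f'(a)=-1.931e+00  a ← 50.677226 − (-2.842e-14/-1.931e+00) = 50.677226
converged: |Δa| < 1e-12 after 5 iterations
sag = a·(cosh(S/(2a)) − 1) = 50.677226·(cosh(1.344036) − 1) = 53.091442
T_max/T_min = cosh(S/(2a)) = 2.047639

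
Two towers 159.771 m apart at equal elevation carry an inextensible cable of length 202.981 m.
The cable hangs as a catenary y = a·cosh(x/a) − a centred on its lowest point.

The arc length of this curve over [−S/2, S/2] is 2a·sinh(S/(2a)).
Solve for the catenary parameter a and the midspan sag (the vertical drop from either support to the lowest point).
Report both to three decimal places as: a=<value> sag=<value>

a=65.112 sag=55.469

seed: a₀ = √(S³/(24(L−S))) = √(159.771³/(24·43.210)) = 62.711787
iter 1: u=1.273851  f(a)=+3.644e+00  f'(a)=-1.615e+00  a ← 62.711787 − (+3.644e+00/-1.615e+00) = 64.968342
iter 2: u=1.229607  f(a)=+2.059e-01  f'(a)=-1.437e+00  a ← 64.968342 − (+2.059e-01/-1.437e+00) = 65.111638
iter 3: u=1.226900  f(a)=+7.448e-04  f'(a)=-1.427e+00  a ← 65.111638 − (+7.448e-04/-1.427e+00) = 65.112160
iter 4: u=1.226891  f(a)=+9.819e-09  f'(a)=-1.427e+00  a ← 65.112160 − (+9.819e-09/-1.427e+00) = 65.112160
iter 5: u=1.226891  f(a)=+0.000e+00  f'(a)=-1.427e+00  a ← 65.112160 − (+0.000e+00/-1.427e+00) = 65.112160
converged: |Δa| < 1e-12 after 5 iterations
sag = a·(cosh(S/(2a)) − 1) = 65.112160·(cosh(1.226891) − 1) = 55.469410
T_max/T_min = cosh(S/(2a)) = 1.851906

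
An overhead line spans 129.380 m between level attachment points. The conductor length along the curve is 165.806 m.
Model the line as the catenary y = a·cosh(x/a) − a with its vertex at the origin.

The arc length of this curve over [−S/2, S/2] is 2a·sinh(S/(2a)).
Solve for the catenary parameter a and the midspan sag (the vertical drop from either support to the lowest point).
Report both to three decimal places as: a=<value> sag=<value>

seed: a₀ = √(S³/(24(L−S))) = √(129.380³/(24·36.426)) = 49.772489
iter 1: u=1.299714  f(a)=+3.203e+00  f'(a)=-1.726e+00  a ← 49.772489 − (+3.203e+00/-1.726e+00) = 51.628043
iter 2: u=1.253001  f(a)=+1.878e-01  f'(a)=-1.529e+00  a ← 51.628043 − (+1.878e-01/-1.529e+00) = 51.750878
iter 3: u=1.250027  f(a)=+7.350e-04  f'(a)=-1.517e+00  a ← 51.750878 − (+7.350e-04/-1.517e+00) = 51.751362
iter 4: u=1.250015  f(a)=+1.135e-08  f'(a)=-1.517e+00  a ← 51.751362 − (+1.135e-08/-1.517e+00) = 51.751362
iter 5: u=1.250015  f(a)=-2.842e-14  f'(a)=-1.517e+00  a ← 51.751362 − (-2.842e-14/-1.517e+00) = 51.751362
converged: |Δa| < 1e-12 after 5 iterations
sag = a·(cosh(S/(2a)) − 1) = 51.751362·(cosh(1.250015) − 1) = 45.978423
T_max/T_min = cosh(S/(2a)) = 1.888449

a=51.751 sag=45.978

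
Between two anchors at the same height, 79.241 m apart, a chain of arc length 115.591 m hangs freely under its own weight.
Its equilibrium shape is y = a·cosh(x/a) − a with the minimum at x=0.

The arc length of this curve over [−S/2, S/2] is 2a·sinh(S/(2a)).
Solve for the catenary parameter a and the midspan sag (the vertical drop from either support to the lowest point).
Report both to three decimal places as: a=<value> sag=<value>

seed: a₀ = √(S³/(24(L−S))) = √(79.241³/(24·36.350)) = 23.881802
iter 1: u=1.659025  f(a)=+5.343e+00  f'(a)=-3.969e+00  a ← 23.881802 − (+5.343e+00/-3.969e+00) = 25.228105
iter 2: u=1.570491  f(a)=+4.851e-01  f'(a)=-3.278e+00  a ← 25.228105 − (+4.851e-01/-3.278e+00) = 25.376095
iter 3: u=1.561332  f(a)=+4.881e-03  f'(a)=-3.212e+00  a ← 25.376095 − (+4.881e-03/-3.212e+00) = 25.377614
iter 4: u=1.561238  f(a)=+5.051e-07  f'(a)=-3.212e+00  a ← 25.377614 − (+5.051e-07/-3.212e+00) = 25.377614
iter 5: u=1.561238  f(a)=+0.000e+00  f'(a)=-3.212e+00  a ← 25.377614 − (+0.000e+00/-3.212e+00) = 25.377614
converged: |Δa| < 1e-12 after 5 iterations
sag = a·(cosh(S/(2a)) − 1) = 25.377614·(cosh(1.561238) − 1) = 37.744039
T_max/T_min = cosh(S/(2a)) = 2.487297

a=25.378 sag=37.744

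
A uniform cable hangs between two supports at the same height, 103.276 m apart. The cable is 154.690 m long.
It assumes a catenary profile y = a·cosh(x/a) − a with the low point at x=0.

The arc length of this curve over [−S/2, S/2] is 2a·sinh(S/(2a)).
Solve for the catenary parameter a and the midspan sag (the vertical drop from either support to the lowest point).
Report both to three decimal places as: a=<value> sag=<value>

a=31.895 sag=51.768

seed: a₀ = √(S³/(24(L−S))) = √(103.276³/(24·51.414)) = 29.878088
iter 1: u=1.728290  f(a)=+8.248e+00  f'(a)=-4.586e+00  a ← 29.878088 − (+8.248e+00/-4.586e+00) = 31.676797
iter 2: u=1.630152  f(a)=+8.035e-01  f'(a)=-3.732e+00  a ← 31.676797 − (+8.035e-01/-3.732e+00) = 31.892109
iter 3: u=1.619147  f(a)=+9.443e-03  f'(a)=-3.645e+00  a ← 31.892109 − (+9.443e-03/-3.645e+00) = 31.894700
iter 4: u=1.619015  f(a)=+1.338e-06  f'(a)=-3.644e+00  a ← 31.894700 − (+1.338e-06/-3.644e+00) = 31.894700
iter 5: u=1.619015  f(a)=+0.000e+00  f'(a)=-3.644e+00  a ← 31.894700 − (+0.000e+00/-3.644e+00) = 31.894700
converged: |Δa| < 1e-12 after 5 iterations
sag = a·(cosh(S/(2a)) − 1) = 31.894700·(cosh(1.619015) − 1) = 51.768439
T_max/T_min = cosh(S/(2a)) = 2.623105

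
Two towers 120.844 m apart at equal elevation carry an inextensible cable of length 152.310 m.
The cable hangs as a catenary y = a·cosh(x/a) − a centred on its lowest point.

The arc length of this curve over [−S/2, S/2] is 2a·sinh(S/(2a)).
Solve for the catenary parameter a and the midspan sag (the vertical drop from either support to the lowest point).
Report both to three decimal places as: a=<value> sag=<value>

seed: a₀ = √(S³/(24(L−S))) = √(120.844³/(24·31.466)) = 48.340512
iter 1: u=1.249925  f(a)=+2.551e+00  f'(a)=-1.517e+00  a ← 48.340512 − (+2.551e+00/-1.517e+00) = 50.022492
iter 2: u=1.207897  f(a)=+1.392e-01  f'(a)=-1.355e+00  a ← 50.022492 − (+1.392e-01/-1.355e+00) = 50.125195
iter 3: u=1.205422  f(a)=+4.674e-04  f'(a)=-1.346e+00  a ← 50.125195 − (+4.674e-04/-1.346e+00) = 50.125542
iter 4: u=1.205413  f(a)=+5.307e-09  f'(a)=-1.346e+00  a ← 50.125542 − (+5.307e-09/-1.346e+00) = 50.125542
iter 5: u=1.205413  f(a)=+0.000e+00  f'(a)=-1.346e+00  a ← 50.125542 − (+0.000e+00/-1.346e+00) = 50.125542
converged: |Δa| < 1e-12 after 5 iterations
sag = a·(cosh(S/(2a)) − 1) = 50.125542·(cosh(1.205413) − 1) = 41.045473
T_max/T_min = cosh(S/(2a)) = 1.818853

a=50.126 sag=41.045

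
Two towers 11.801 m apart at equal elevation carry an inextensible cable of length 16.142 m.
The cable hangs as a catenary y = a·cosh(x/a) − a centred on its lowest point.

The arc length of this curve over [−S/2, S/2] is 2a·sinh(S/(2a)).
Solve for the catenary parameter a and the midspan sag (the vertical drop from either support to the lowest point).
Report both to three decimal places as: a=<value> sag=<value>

seed: a₀ = √(S³/(24(L−S))) = √(11.801³/(24·4.341)) = 3.971712
iter 1: u=1.485632  f(a)=+5.050e-01  f'(a)=-2.708e+00  a ← 3.971712 − (+5.050e-01/-2.708e+00) = 4.158198
iter 2: u=1.419004  f(a)=+3.775e-02  f'(a)=-2.317e+00  a ← 4.158198 − (+3.775e-02/-2.317e+00) = 4.174489
iter 3: u=1.413467  f(a)=+2.485e-04  f'(a)=-2.287e+00  a ← 4.174489 − (+2.485e-04/-2.287e+00) = 4.174597
iter 4: u=1.413430  f(a)=+1.093e-08  f'(a)=-2.286e+00  a ← 4.174597 − (+1.093e-08/-2.286e+00) = 4.174597
iter 5: u=1.413430  f(a)=+3.553e-15  f'(a)=-2.286e+00  a ← 4.174597 − (+3.553e-15/-2.286e+00) = 4.174597
converged: |Δa| < 1e-12 after 5 iterations
sag = a·(cosh(S/(2a)) − 1) = 4.174597·(cosh(1.413430) − 1) = 4.912113
T_max/T_min = cosh(S/(2a)) = 2.176668

a=4.175 sag=4.912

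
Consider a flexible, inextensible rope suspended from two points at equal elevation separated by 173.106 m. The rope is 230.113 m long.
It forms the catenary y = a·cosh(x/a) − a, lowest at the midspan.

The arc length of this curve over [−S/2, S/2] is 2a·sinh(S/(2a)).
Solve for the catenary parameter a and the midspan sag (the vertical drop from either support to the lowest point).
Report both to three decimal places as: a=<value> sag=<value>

seed: a₀ = √(S³/(24(L−S))) = √(173.106³/(24·57.007)) = 61.574156
iter 1: u=1.405671  f(a)=+5.904e+00  f'(a)=-2.244e+00  a ← 61.574156 − (+5.904e+00/-2.244e+00) = 64.204990
iter 2: u=1.348073  f(a)=+3.995e-01  f'(a)=-1.950e+00  a ← 64.204990 − (+3.995e-01/-1.950e+00) = 64.409863
iter 3: u=1.343785  f(a)=+2.122e-03  f'(a)=-1.929e+00  a ← 64.409863 − (+2.122e-03/-1.929e+00) = 64.410963
iter 4: u=1.343762  f(a)=+6.061e-08  f'(a)=-1.929e+00  a ← 64.410963 − (+6.061e-08/-1.929e+00) = 64.410963
iter 5: u=1.343762  f(a)=+0.000e+00  f'(a)=-1.929e+00  a ← 64.410963 − (+0.000e+00/-1.929e+00) = 64.410963
converged: |Δa| < 1e-12 after 5 iterations
sag = a·(cosh(S/(2a)) − 1) = 64.410963·(cosh(1.343762) − 1) = 67.447940
T_max/T_min = cosh(S/(2a)) = 2.047150

a=64.411 sag=67.448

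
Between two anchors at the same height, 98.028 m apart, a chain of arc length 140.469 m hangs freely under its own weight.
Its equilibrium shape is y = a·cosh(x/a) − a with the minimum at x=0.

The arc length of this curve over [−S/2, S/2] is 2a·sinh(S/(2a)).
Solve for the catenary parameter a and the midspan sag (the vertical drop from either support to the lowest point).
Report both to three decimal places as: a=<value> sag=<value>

a=32.217 sag=45.054

seed: a₀ = √(S³/(24(L−S))) = √(98.028³/(24·42.441)) = 30.410726
iter 1: u=1.611734  f(a)=+5.866e+00  f'(a)=-3.587e+00  a ← 30.410726 − (+5.866e+00/-3.587e+00) = 32.046133
iter 2: u=1.529483  f(a)=+5.064e-01  f'(a)=-2.992e+00  a ← 32.046133 − (+5.064e-01/-2.992e+00) = 32.215392
iter 3: u=1.521447  f(a)=+4.562e-03  f'(a)=-2.938e+00  a ← 32.215392 − (+4.562e-03/-2.938e+00) = 32.216945
iter 4: u=1.521373  f(a)=+3.777e-07  f'(a)=-2.938e+00  a ← 32.216945 − (+3.777e-07/-2.938e+00) = 32.216945
iter 5: u=1.521373  f(a)=-2.842e-14  f'(a)=-2.938e+00  a ← 32.216945 − (-2.842e-14/-2.938e+00) = 32.216945
converged: |Δa| < 1e-12 after 5 iterations
sag = a·(cosh(S/(2a)) − 1) = 32.216945·(cosh(1.521373) − 1) = 45.054114
T_max/T_min = cosh(S/(2a)) = 2.398460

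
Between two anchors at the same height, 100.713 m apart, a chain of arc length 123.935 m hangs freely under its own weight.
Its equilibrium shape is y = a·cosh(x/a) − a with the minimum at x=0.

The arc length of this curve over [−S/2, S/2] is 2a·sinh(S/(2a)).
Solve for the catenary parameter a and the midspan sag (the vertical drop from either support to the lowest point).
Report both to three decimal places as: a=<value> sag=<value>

seed: a₀ = √(S³/(24(L−S))) = √(100.713³/(24·23.222)) = 42.812725
iter 1: u=1.176204  f(a)=+1.660e+00  f'(a)=-1.243e+00  a ← 42.812725 − (+1.660e+00/-1.243e+00) = 44.148953
iter 2: u=1.140605  f(a)=+8.090e-02  f'(a)=-1.124e+00  a ← 44.148953 − (+8.090e-02/-1.124e+00) = 44.220921
iter 3: u=1.138748  f(a)=+2.139e-04  f'(a)=-1.118e+00  a ← 44.220921 − (+2.139e-04/-1.118e+00) = 44.221112
iter 4: u=1.138743  f(a)=+1.503e-09  f'(a)=-1.118e+00  a ← 44.221112 − (+1.503e-09/-1.118e+00) = 44.221112
iter 5: u=1.138743  f(a)=+1.421e-14  f'(a)=-1.118e+00  a ← 44.221112 − (+1.421e-14/-1.118e+00) = 44.221112
converged: |Δa| < 1e-12 after 5 iterations
sag = a·(cosh(S/(2a)) − 1) = 44.221112·(cosh(1.138743) − 1) = 31.906923
T_max/T_min = cosh(S/(2a)) = 1.721531

a=44.221 sag=31.907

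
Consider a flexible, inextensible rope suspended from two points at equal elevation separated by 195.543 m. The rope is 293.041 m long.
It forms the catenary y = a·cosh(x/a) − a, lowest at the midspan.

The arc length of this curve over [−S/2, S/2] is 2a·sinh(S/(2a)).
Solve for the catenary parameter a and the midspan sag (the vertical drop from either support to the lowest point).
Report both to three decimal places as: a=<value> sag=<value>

a=60.348 sag=98.114

seed: a₀ = √(S³/(24(L−S))) = √(195.543³/(24·97.498)) = 56.527521
iter 1: u=1.729627  f(a)=+1.567e+01  f'(a)=-4.598e+00  a ← 56.527521 − (+1.567e+01/-4.598e+00) = 59.934757
iter 2: u=1.631299  f(a)=+1.528e+00  f'(a)=-3.741e+00  a ← 59.934757 − (+1.528e+00/-3.741e+00) = 60.343274
iter 3: u=1.620255  f(a)=+1.801e-02  f'(a)=-3.653e+00  a ← 60.343274 − (+1.801e-02/-3.653e+00) = 60.348204
iter 4: u=1.620123  f(a)=+2.568e-06  f'(a)=-3.652e+00  a ← 60.348204 − (+2.568e-06/-3.652e+00) = 60.348205
iter 5: u=1.620123  f(a)=+0.000e+00  f'(a)=-3.652e+00  a ← 60.348205 − (+0.000e+00/-3.652e+00) = 60.348205
converged: |Δa| < 1e-12 after 5 iterations
sag = a·(cosh(S/(2a)) − 1) = 60.348205·(cosh(1.620123) − 1) = 98.113660
T_max/T_min = cosh(S/(2a)) = 2.625793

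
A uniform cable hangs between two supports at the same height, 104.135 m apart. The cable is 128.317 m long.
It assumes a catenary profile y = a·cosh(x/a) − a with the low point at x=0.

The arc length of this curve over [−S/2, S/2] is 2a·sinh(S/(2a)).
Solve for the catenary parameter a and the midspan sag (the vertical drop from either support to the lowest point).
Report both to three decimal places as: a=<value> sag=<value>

a=45.572 sag=33.125

seed: a₀ = √(S³/(24(L−S))) = √(104.135³/(24·24.182)) = 44.110639
iter 1: u=1.180384  f(a)=+1.742e+00  f'(a)=-1.257e+00  a ← 44.110639 − (+1.742e+00/-1.257e+00) = 45.496193
iter 2: u=1.144436  f(a)=+8.543e-02  f'(a)=-1.136e+00  a ← 45.496193 − (+8.543e-02/-1.136e+00) = 45.571365
iter 3: u=1.142549  f(a)=+2.290e-04  f'(a)=-1.130e+00  a ← 45.571365 − (+2.290e-04/-1.130e+00) = 45.571568
iter 4: u=1.142544  f(a)=+1.655e-09  f'(a)=-1.130e+00  a ← 45.571568 − (+1.655e-09/-1.130e+00) = 45.571568
iter 5: u=1.142544  f(a)=+2.842e-14  f'(a)=-1.130e+00  a ← 45.571568 − (+2.842e-14/-1.130e+00) = 45.571568
converged: |Δa| < 1e-12 after 5 iterations
sag = a·(cosh(S/(2a)) − 1) = 45.571568·(cosh(1.142544) − 1) = 33.124563
T_max/T_min = cosh(S/(2a)) = 1.726869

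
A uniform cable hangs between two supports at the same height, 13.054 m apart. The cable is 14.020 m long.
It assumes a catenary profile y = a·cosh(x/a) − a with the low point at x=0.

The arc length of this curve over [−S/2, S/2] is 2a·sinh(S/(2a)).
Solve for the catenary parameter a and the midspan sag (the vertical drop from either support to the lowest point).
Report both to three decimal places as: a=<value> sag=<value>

seed: a₀ = √(S³/(24(L−S))) = √(13.054³/(24·0.966)) = 9.795379
iter 1: u=0.666335  f(a)=+2.167e-02  f'(a)=-2.061e-01  a ← 9.795379 − (+2.167e-02/-2.061e-01) = 9.900521
iter 2: u=0.659258  f(a)=+3.539e-04  f'(a)=-1.995e-01  a ← 9.900521 − (+3.539e-04/-1.995e-01) = 9.902296
iter 3: u=0.659140  f(a)=+9.784e-08  f'(a)=-1.993e-01  a ← 9.902296 − (+9.784e-08/-1.993e-01) = 9.902296
iter 4: u=0.659140  f(a)=+7.105e-15  f'(a)=-1.993e-01  a ← 9.902296 − (+7.105e-15/-1.993e-01) = 9.902296
converged: |Δa| < 1e-12 after 4 iterations
sag = a·(cosh(S/(2a)) − 1) = 9.902296·(cosh(0.659140) − 1) = 2.230122
T_max/T_min = cosh(S/(2a)) = 1.225213

a=9.902 sag=2.230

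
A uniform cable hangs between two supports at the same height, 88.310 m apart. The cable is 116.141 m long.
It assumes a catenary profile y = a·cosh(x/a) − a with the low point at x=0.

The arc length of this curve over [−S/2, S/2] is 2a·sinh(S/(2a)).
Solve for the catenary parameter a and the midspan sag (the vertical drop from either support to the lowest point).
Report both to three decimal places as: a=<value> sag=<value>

a=33.530 sag=33.526

seed: a₀ = √(S³/(24(L−S))) = √(88.310³/(24·27.831)) = 32.110332
iter 1: u=1.375103  f(a)=+2.753e+00  f'(a)=-2.084e+00  a ← 32.110332 − (+2.753e+00/-2.084e+00) = 33.431204
iter 2: u=1.320772  f(a)=+1.790e-01  f'(a)=-1.821e+00  a ← 33.431204 − (+1.790e-01/-1.821e+00) = 33.529480
iter 3: u=1.316901  f(a)=+8.729e-04  f'(a)=-1.803e+00  a ← 33.529480 − (+8.729e-04/-1.803e+00) = 33.529964
iter 4: u=1.316882  f(a)=+2.098e-08  f'(a)=-1.803e+00  a ← 33.529964 − (+2.098e-08/-1.803e+00) = 33.529964
iter 5: u=1.316882  f(a)=+0.000e+00  f'(a)=-1.803e+00  a ← 33.529964 − (+0.000e+00/-1.803e+00) = 33.529964
converged: |Δa| < 1e-12 after 5 iterations
sag = a·(cosh(S/(2a)) − 1) = 33.529964·(cosh(1.316882) − 1) = 33.525546
T_max/T_min = cosh(S/(2a)) = 1.999868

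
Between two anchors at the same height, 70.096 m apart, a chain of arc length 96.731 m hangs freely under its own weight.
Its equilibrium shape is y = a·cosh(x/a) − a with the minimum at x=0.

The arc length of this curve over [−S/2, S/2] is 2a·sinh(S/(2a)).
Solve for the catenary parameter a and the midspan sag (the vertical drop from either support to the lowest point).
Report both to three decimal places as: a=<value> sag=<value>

seed: a₀ = √(S³/(24(L−S))) = √(70.096³/(24·26.635)) = 23.211750
iter 1: u=1.509925  f(a)=+3.206e+00  f'(a)=-2.863e+00  a ← 23.211750 − (+3.206e+00/-2.863e+00) = 24.331827
iter 2: u=1.440418  f(a)=+2.467e-01  f'(a)=-2.438e+00  a ← 24.331827 − (+2.467e-01/-2.438e+00) = 24.433030
iter 3: u=1.434452  f(a)=+1.729e-03  f'(a)=-2.404e+00  a ← 24.433030 − (+1.729e-03/-2.404e+00) = 24.433750
iter 4: u=1.434409  f(a)=+8.630e-08  f'(a)=-2.403e+00  a ← 24.433750 − (+8.630e-08/-2.403e+00) = 24.433750
iter 5: u=1.434409  f(a)=-2.842e-14  f'(a)=-2.403e+00  a ← 24.433750 − (-2.842e-14/-2.403e+00) = 24.433750
converged: |Δa| < 1e-12 after 5 iterations
sag = a·(cosh(S/(2a)) − 1) = 24.433750·(cosh(1.434409) − 1) = 29.753239
T_max/T_min = cosh(S/(2a)) = 2.217711

a=24.434 sag=29.753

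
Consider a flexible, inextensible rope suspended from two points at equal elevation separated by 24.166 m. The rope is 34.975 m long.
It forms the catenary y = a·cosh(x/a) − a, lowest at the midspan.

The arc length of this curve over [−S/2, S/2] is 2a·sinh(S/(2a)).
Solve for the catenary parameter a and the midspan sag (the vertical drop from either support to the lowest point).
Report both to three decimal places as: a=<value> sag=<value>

a=7.827 sag=11.332

seed: a₀ = √(S³/(24(L−S))) = √(24.166³/(24·10.809)) = 7.375794
iter 1: u=1.638197  f(a)=+1.547e+00  f'(a)=-3.797e+00  a ← 7.375794 − (+1.547e+00/-3.797e+00) = 7.783145
iter 2: u=1.552457  f(a)=+1.374e-01  f'(a)=-3.150e+00  a ← 7.783145 − (+1.374e-01/-3.150e+00) = 7.826759
iter 3: u=1.543806  f(a)=+1.317e-03  f'(a)=-3.090e+00  a ← 7.826759 − (+1.317e-03/-3.090e+00) = 7.827185
iter 4: u=1.543722  f(a)=+1.236e-07  f'(a)=-3.089e+00  a ← 7.827185 − (+1.236e-07/-3.089e+00) = 7.827185
iter 5: u=1.543722  f(a)=-7.105e-15  f'(a)=-3.089e+00  a ← 7.827185 − (-7.105e-15/-3.089e+00) = 7.827185
converged: |Δa| < 1e-12 after 5 iterations
sag = a·(cosh(S/(2a)) − 1) = 7.827185·(cosh(1.543722) − 1) = 11.332081
T_max/T_min = cosh(S/(2a)) = 2.447785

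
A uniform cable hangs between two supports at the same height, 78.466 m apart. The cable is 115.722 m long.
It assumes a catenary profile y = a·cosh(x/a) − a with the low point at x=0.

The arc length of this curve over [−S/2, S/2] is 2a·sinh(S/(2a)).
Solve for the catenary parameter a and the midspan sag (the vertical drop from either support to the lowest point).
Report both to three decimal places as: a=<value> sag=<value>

seed: a₀ = √(S³/(24(L−S))) = √(78.466³/(24·37.256)) = 23.244411
iter 1: u=1.687847  f(a)=+5.681e+00  f'(a)=-4.217e+00  a ← 23.244411 − (+5.681e+00/-4.217e+00) = 24.591733
iter 2: u=1.595374  f(a)=+5.314e-01  f'(a)=-3.462e+00  a ← 24.591733 − (+5.314e-01/-3.462e+00) = 24.745247
iter 3: u=1.585476  f(a)=+5.709e-03  f'(a)=-3.388e+00  a ← 24.745247 − (+5.709e-03/-3.388e+00) = 24.746932
iter 4: u=1.585368  f(a)=+6.745e-07  f'(a)=-3.387e+00  a ← 24.746932 − (+6.745e-07/-3.387e+00) = 24.746933
iter 5: u=1.585368  f(a)=-2.842e-14  f'(a)=-3.387e+00  a ← 24.746933 − (-2.842e-14/-3.387e+00) = 24.746933
converged: |Δa| < 1e-12 after 5 iterations
sag = a·(cosh(S/(2a)) − 1) = 24.746933·(cosh(1.585368) − 1) = 38.184029
T_max/T_min = cosh(S/(2a)) = 2.542980

a=24.747 sag=38.184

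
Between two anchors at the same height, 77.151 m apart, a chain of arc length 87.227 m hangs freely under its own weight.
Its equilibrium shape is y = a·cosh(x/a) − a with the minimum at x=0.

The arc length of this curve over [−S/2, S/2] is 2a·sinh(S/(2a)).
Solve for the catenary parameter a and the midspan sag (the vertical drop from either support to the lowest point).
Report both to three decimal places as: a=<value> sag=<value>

a=44.407 sag=17.836

seed: a₀ = √(S³/(24(L−S))) = √(77.151³/(24·10.076)) = 43.577533
iter 1: u=0.885215  f(a)=+4.022e-01  f'(a)=-4.997e-01  a ← 43.577533 − (+4.022e-01/-4.997e-01) = 44.382460
iter 2: u=0.869161  f(a)=+1.141e-02  f'(a)=-4.717e-01  a ← 44.382460 − (+1.141e-02/-4.717e-01) = 44.406659
iter 3: u=0.868687  f(a)=+9.789e-06  f'(a)=-4.709e-01  a ← 44.406659 − (+9.789e-06/-4.709e-01) = 44.406680
iter 4: u=0.868687  f(a)=+7.205e-12  f'(a)=-4.709e-01  a ← 44.406680 − (+7.205e-12/-4.709e-01) = 44.406680
converged: |Δa| < 1e-12 after 4 iterations
sag = a·(cosh(S/(2a)) − 1) = 44.406680·(cosh(0.868687) − 1) = 17.835513
T_max/T_min = cosh(S/(2a)) = 1.401640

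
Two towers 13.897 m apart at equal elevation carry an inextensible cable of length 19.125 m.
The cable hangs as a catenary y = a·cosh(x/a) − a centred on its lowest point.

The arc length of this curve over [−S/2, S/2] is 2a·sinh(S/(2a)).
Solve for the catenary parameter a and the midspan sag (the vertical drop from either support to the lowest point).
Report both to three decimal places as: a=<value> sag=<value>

a=4.866 sag=5.863

seed: a₀ = √(S³/(24(L−S))) = √(13.897³/(24·5.228)) = 4.624962
iter 1: u=1.502391  f(a)=+6.228e-01  f'(a)=-2.814e+00  a ← 4.624962 − (+6.228e-01/-2.814e+00) = 4.846268
iter 2: u=1.433784  f(a)=+4.749e-02  f'(a)=-2.400e+00  a ← 4.846268 − (+4.749e-02/-2.400e+00) = 4.866057
iter 3: u=1.427953  f(a)=+3.265e-04  f'(a)=-2.367e+00  a ← 4.866057 − (+3.265e-04/-2.367e+00) = 4.866195
iter 4: u=1.427912  f(a)=+1.567e-08  f'(a)=-2.367e+00  a ← 4.866195 − (+1.567e-08/-2.367e+00) = 4.866195
iter 5: u=1.427912  f(a)=-3.553e-15  f'(a)=-2.367e+00  a ← 4.866195 − (-3.553e-15/-2.367e+00) = 4.866195
converged: |Δa| < 1e-12 after 5 iterations
sag = a·(cosh(S/(2a)) − 1) = 4.866195·(cosh(1.427912) − 1) = 5.863262
T_max/T_min = cosh(S/(2a)) = 2.204897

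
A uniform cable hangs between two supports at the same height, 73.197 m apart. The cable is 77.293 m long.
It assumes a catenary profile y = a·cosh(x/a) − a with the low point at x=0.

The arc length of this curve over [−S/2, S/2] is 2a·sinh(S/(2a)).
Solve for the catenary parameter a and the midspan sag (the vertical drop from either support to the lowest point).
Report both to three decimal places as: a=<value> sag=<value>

a=63.685 sag=10.809

seed: a₀ = √(S³/(24(L−S))) = √(73.197³/(24·4.096)) = 63.161775
iter 1: u=0.579441  f(a)=+6.931e-02  f'(a)=-1.341e-01  a ← 63.161775 − (+6.931e-02/-1.341e-01) = 63.678637
iter 2: u=0.574737  f(a)=+8.600e-04  f'(a)=-1.308e-01  a ← 63.678637 − (+8.600e-04/-1.308e-01) = 63.685212
iter 3: u=0.574678  f(a)=+1.361e-07  f'(a)=-1.308e-01  a ← 63.685212 − (+1.361e-07/-1.308e-01) = 63.685213
iter 4: u=0.574678  f(a)=+0.000e+00  f'(a)=-1.308e-01  a ← 63.685213 − (+0.000e+00/-1.308e-01) = 63.685213
converged: |Δa| < 1e-12 after 4 iterations
sag = a·(cosh(S/(2a)) − 1) = 63.685213·(cosh(0.574678) − 1) = 10.808802
T_max/T_min = cosh(S/(2a)) = 1.169722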